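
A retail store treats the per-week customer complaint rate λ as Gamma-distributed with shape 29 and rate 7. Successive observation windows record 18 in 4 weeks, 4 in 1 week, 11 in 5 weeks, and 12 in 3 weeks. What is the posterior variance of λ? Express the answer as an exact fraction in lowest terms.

Total count: 18 + 4 + 11 + 12 = 45.
Total exposure: 4 + 1 + 5 + 3 = 13 weeks.
The Gamma prior is conjugate for the Poisson rate, so λ | data ~ Gamma(29+45, 7+13) = Gamma(74, 20).
Posterior variance = α'/β'² = 74/400 = 37/200.

37/200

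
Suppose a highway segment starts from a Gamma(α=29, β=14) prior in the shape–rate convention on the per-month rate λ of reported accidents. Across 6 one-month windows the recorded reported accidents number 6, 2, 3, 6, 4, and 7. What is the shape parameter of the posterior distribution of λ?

Total count: 6 + 2 + 3 + 6 + 4 + 7 = 28.
Total exposure: 6 months.
The Gamma prior is conjugate for the Poisson rate, so λ | data ~ Gamma(29+28, 14+6) = Gamma(57, 20).

57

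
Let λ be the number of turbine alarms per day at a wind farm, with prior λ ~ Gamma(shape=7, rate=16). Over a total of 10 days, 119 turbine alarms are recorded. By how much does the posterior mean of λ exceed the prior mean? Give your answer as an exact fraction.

917/208

Total count 119 over total exposure 10 days.
The Gamma prior is conjugate for the Poisson rate, so λ | data ~ Gamma(7+119, 16+10) = Gamma(126, 26).
Posterior mean = 126/26 = 63/13; prior mean = 7/16 = 7/16. Difference = 63/13 − 7/16 = 917/208.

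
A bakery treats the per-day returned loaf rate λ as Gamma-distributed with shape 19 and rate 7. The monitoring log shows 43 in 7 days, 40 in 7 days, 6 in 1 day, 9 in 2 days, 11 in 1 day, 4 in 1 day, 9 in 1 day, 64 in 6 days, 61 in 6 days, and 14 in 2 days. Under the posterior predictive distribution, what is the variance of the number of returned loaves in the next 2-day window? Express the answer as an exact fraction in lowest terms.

24080/1681

Total count: 43 + 40 + 6 + 9 + 11 + 4 + 9 + 64 + 61 + 14 = 261.
Total exposure: 7 + 7 + 1 + 2 + 1 + 1 + 1 + 6 + 6 + 2 = 34 days.
Conjugate update: add total count to the shape and total exposure to the rate, giving Gamma(280, 41).
The posterior predictive for a window of length T is Negative Binomial with variance T·α'·(β'+T)/β'² = 2·280·43/1681 = 24080/1681.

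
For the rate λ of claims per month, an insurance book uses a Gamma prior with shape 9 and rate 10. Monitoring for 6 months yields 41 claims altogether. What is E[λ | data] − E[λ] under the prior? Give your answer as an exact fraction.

89/40

Total count 41 over total exposure 6 months.
By Gamma–Poisson conjugacy, the posterior is Gamma(α + Σx, β + Σt) = Gamma(9 + 41, 10 + 6) = Gamma(50, 16).
Posterior mean = 50/16 = 25/8; prior mean = 9/10 = 9/10. Difference = 25/8 − 9/10 = 89/40.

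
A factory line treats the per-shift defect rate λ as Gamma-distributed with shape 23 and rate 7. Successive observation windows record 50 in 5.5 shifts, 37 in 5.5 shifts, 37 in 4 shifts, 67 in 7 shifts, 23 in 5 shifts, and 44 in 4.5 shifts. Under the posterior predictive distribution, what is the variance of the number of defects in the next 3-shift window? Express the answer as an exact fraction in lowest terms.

Total count: 50 + 37 + 37 + 67 + 23 + 44 = 258.
Total exposure: 5.5 + 5.5 + 4 + 7 + 5 + 4.5 = 31.5 shifts.
By Gamma–Poisson conjugacy, the posterior is Gamma(α + Σx, β + Σt) = Gamma(23 + 258, 7 + 31.5) = Gamma(281, 77/2).
The posterior predictive for a window of length T is Negative Binomial with variance T·α'·(β'+T)/β'² = 3·281·(83/2)/(5929/4) = 139938/5929.

139938/5929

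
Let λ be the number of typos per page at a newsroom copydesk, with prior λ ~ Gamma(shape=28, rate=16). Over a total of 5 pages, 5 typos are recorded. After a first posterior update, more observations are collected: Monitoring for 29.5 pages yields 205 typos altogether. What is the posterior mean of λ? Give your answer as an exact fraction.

476/101

Total count 5 over total exposure 5 pages.
After the first batch: Gamma(28 + 5, 16 + 5) = Gamma(33, 21).
Total count 205 over total exposure 29.5 pages.
After the second batch: Gamma(33 + 205, 21 + 29.5) = Gamma(238, 101/2).
Posterior mean = α'/β' = 238/(101/2) = 476/101.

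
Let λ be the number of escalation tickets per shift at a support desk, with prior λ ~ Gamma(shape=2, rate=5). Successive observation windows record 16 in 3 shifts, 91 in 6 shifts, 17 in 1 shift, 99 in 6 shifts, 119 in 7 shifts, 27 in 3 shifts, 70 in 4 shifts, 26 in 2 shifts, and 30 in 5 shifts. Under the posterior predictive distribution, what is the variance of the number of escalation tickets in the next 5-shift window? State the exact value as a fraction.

16685/252

Total count: 16 + 91 + 17 + 99 + 119 + 27 + 70 + 26 + 30 = 495.
Total exposure: 3 + 6 + 1 + 6 + 7 + 3 + 4 + 2 + 5 = 37 shifts.
By Gamma–Poisson conjugacy, the posterior is Gamma(α + Σx, β + Σt) = Gamma(2 + 495, 5 + 37) = Gamma(497, 42).
The posterior predictive for a window of length T is Negative Binomial with variance T·α'·(β'+T)/β'² = 5·497·47/1764 = 16685/252.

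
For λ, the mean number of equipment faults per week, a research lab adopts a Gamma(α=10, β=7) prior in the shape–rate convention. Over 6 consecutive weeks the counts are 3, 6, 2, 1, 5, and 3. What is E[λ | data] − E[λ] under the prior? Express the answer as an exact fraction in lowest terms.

Total count: 3 + 6 + 2 + 1 + 5 + 3 = 20.
Total exposure: 6 weeks.
By Gamma–Poisson conjugacy, the posterior is Gamma(α + Σx, β + Σt) = Gamma(10 + 20, 7 + 6) = Gamma(30, 13).
Posterior mean = 30/13 = 30/13; prior mean = 10/7 = 10/7. Difference = 30/13 − 10/7 = 80/91.

80/91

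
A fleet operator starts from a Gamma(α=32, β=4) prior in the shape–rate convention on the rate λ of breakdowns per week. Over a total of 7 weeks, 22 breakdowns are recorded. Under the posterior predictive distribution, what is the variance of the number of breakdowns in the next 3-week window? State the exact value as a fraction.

2268/121

Total count 22 over total exposure 7 weeks.
Gamma(α, β) with Poisson data over total exposure Σt gives posterior Gamma(α+Σx, β+Σt) = Gamma(54, 11).
The posterior predictive for a window of length T is Negative Binomial with variance T·α'·(β'+T)/β'² = 3·54·14/121 = 2268/121.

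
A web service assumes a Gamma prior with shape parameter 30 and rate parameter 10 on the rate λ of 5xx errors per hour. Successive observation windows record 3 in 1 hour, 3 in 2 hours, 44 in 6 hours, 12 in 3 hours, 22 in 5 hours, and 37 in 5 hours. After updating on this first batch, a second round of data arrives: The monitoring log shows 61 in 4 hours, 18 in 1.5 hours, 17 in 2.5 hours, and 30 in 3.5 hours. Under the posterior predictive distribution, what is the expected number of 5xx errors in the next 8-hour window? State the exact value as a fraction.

4432/87

Total count: 3 + 3 + 44 + 12 + 22 + 37 = 121.
Total exposure: 1 + 2 + 6 + 3 + 5 + 5 = 22 hours.
After the first batch: Gamma(30 + 121, 10 + 22) = Gamma(151, 32).
Total count: 61 + 18 + 17 + 30 = 126.
Total exposure: 4 + 1.5 + 2.5 + 3.5 = 11.5 hours.
After the second batch: Gamma(151 + 126, 32 + 11.5) = Gamma(277, 87/2).
Predictive mean over an 8-hour window = T·E[λ|data] = 8·277/(87/2) = 4432/87.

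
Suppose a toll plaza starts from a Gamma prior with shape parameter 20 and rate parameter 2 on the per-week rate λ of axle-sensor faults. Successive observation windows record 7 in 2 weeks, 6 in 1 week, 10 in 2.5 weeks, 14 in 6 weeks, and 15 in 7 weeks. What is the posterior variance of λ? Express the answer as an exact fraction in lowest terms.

288/1681

Total count: 7 + 6 + 10 + 14 + 15 = 52.
Total exposure: 2 + 1 + 2.5 + 6 + 7 = 18.5 weeks.
By Gamma–Poisson conjugacy, the posterior is Gamma(α + Σx, β + Σt) = Gamma(20 + 52, 2 + 18.5) = Gamma(72, 41/2).
Posterior variance = α'/β'² = 72/(1681/4) = 288/1681.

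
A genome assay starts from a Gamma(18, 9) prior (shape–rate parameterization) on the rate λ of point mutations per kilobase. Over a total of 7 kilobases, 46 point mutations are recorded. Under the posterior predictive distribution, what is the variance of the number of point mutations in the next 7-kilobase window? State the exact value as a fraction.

Total count 46 over total exposure 7 kilobases.
By Gamma–Poisson conjugacy, the posterior is Gamma(α + Σx, β + Σt) = Gamma(18 + 46, 9 + 7) = Gamma(64, 16).
The posterior predictive for a window of length T is Negative Binomial with variance T·α'·(β'+T)/β'² = 7·64·23/256 = 161/4.

161/4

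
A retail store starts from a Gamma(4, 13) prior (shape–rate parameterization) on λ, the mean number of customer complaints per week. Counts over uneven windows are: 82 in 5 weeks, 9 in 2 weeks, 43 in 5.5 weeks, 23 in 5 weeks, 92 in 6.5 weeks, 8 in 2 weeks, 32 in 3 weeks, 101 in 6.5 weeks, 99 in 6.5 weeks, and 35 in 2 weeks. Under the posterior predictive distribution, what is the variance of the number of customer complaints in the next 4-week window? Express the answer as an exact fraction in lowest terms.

42944/1083

Total count: 82 + 9 + 43 + 23 + 92 + 8 + 32 + 101 + 99 + 35 = 524.
Total exposure: 5 + 2 + 5.5 + 5 + 6.5 + 2 + 3 + 6.5 + 6.5 + 2 = 44 weeks.
Posterior: α' = 4 + 524 = 528, β' = 13 + 44 = 57.
The posterior predictive for a window of length T is Negative Binomial with variance T·α'·(β'+T)/β'² = 4·528·61/3249 = 42944/1083.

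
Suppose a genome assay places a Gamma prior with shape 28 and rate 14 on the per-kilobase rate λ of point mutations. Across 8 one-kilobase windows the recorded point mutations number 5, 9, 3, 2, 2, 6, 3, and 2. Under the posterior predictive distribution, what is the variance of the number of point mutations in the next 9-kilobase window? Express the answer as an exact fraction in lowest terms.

4185/121

Total count: 5 + 9 + 3 + 2 + 2 + 6 + 3 + 2 = 32.
Total exposure: 8 kilobases.
Gamma(α, β) with Poisson data over total exposure Σt gives posterior Gamma(α+Σx, β+Σt) = Gamma(60, 22).
The posterior predictive for a window of length T is Negative Binomial with variance T·α'·(β'+T)/β'² = 9·60·31/484 = 4185/121.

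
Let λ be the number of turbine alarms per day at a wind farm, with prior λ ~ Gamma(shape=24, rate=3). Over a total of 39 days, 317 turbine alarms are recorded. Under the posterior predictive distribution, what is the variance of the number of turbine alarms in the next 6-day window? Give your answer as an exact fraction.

Total count 317 over total exposure 39 days.
Conjugate update: add total count to the shape and total exposure to the rate, giving Gamma(341, 42).
The posterior predictive for a window of length T is Negative Binomial with variance T·α'·(β'+T)/β'² = 6·341·48/1764 = 2728/49.

2728/49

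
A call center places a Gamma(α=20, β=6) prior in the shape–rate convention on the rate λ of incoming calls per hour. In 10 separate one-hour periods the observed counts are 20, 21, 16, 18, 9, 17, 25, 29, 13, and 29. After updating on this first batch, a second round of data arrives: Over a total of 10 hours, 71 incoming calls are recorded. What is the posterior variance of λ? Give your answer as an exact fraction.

Total count: 20 + 21 + 16 + 18 + 9 + 17 + 25 + 29 + 13 + 29 = 197.
Total exposure: 10 hours.
After the first batch: Gamma(20 + 197, 6 + 10) = Gamma(217, 16).
Total count 71 over total exposure 10 hours.
After the second batch: Gamma(217 + 71, 16 + 10) = Gamma(288, 26).
Posterior variance = α'/β'² = 288/676 = 72/169.

72/169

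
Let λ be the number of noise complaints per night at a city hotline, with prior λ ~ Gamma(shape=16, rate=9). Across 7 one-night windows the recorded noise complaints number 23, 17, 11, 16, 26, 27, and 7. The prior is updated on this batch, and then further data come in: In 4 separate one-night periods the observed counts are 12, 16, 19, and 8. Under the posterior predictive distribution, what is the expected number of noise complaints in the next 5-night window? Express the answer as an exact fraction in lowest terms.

Total count: 23 + 17 + 11 + 16 + 26 + 27 + 7 = 127.
Total exposure: 7 nights.
After the first batch: Gamma(16 + 127, 9 + 7) = Gamma(143, 16).
Total count: 12 + 16 + 19 + 8 = 55.
Total exposure: 4 nights.
After the second batch: Gamma(143 + 55, 16 + 4) = Gamma(198, 20).
Predictive mean over a 5-night window = T·E[λ|data] = 5·198/20 = 99/2.

99/2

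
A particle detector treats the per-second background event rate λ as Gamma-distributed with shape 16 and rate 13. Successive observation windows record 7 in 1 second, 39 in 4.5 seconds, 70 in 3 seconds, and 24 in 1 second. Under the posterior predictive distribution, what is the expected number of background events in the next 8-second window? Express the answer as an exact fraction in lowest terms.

Total count: 7 + 39 + 70 + 24 = 140.
Total exposure: 1 + 4.5 + 3 + 1 = 9.5 seconds.
Gamma(α, β) with Poisson data over total exposure Σt gives posterior Gamma(α+Σx, β+Σt) = Gamma(156, 45/2).
Predictive mean over an 8-second window = T·E[λ|data] = 8·156/(45/2) = 832/15.

832/15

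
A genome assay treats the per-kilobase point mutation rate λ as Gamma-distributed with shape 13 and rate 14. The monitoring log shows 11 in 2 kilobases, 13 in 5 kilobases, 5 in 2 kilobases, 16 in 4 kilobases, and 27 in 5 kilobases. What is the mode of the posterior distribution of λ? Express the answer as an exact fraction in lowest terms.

21/8

Total count: 11 + 13 + 5 + 16 + 27 = 72.
Total exposure: 2 + 5 + 2 + 4 + 5 = 18 kilobases.
Conjugate update: add total count to the shape and total exposure to the rate, giving Gamma(85, 32).
Posterior mode = (α'−1)/β' = 84/32 = 21/8.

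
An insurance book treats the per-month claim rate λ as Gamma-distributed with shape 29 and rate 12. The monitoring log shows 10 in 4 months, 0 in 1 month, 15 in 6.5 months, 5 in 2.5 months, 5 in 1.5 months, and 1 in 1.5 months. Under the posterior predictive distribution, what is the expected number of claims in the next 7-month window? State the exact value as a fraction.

455/29

Total count: 10 + 0 + 15 + 5 + 5 + 1 = 36.
Total exposure: 4 + 1 + 6.5 + 2.5 + 1.5 + 1.5 = 17 months.
Conjugate update: add total count to the shape and total exposure to the rate, giving Gamma(65, 29).
Predictive mean over a 7-month window = T·E[λ|data] = 7·65/29 = 455/29.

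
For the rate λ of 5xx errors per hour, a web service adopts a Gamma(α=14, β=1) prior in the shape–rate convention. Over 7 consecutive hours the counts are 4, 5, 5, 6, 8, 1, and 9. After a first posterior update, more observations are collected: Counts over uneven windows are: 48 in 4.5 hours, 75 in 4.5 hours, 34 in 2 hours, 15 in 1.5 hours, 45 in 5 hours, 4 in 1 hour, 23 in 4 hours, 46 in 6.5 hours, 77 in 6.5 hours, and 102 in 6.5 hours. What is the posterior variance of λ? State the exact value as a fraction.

Total count: 4 + 5 + 5 + 6 + 8 + 1 + 9 = 38.
Total exposure: 7 hours.
After the first batch: Gamma(14 + 38, 1 + 7) = Gamma(52, 8).
Total count: 48 + 75 + 34 + 15 + 45 + 4 + 23 + 46 + 77 + 102 = 469.
Total exposure: 4.5 + 4.5 + 2 + 1.5 + 5 + 1 + 4 + 6.5 + 6.5 + 6.5 = 42 hours.
After the second batch: Gamma(52 + 469, 8 + 42) = Gamma(521, 50).
Posterior variance = α'/β'² = 521/2500.

521/2500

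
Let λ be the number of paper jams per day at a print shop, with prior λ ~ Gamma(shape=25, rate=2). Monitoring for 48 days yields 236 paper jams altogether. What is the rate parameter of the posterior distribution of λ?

50

Total count 236 over total exposure 48 days.
By Gamma–Poisson conjugacy, the posterior is Gamma(α + Σx, β + Σt) = Gamma(25 + 236, 2 + 48) = Gamma(261, 50).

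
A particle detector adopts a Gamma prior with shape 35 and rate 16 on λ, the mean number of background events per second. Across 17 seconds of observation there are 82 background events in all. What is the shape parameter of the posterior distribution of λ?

Total count 82 over total exposure 17 seconds.
Conjugate update: add total count to the shape and total exposure to the rate, giving Gamma(117, 33).

117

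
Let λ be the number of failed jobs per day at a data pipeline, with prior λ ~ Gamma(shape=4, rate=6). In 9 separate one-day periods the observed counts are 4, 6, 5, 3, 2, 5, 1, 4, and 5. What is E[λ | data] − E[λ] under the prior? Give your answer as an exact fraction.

29/15

Total count: 4 + 6 + 5 + 3 + 2 + 5 + 1 + 4 + 5 = 35.
Total exposure: 9 days.
Gamma(α, β) with Poisson data over total exposure Σt gives posterior Gamma(α+Σx, β+Σt) = Gamma(39, 15).
Posterior mean = 39/15 = 13/5; prior mean = 4/6 = 2/3. Difference = 13/5 − 2/3 = 29/15.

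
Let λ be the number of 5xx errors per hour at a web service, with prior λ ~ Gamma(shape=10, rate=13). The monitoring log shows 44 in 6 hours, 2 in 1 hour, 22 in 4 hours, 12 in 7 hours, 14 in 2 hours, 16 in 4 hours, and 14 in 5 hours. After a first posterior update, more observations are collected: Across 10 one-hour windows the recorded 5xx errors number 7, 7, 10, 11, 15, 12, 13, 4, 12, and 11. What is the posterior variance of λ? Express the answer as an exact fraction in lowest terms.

Total count: 44 + 2 + 22 + 12 + 14 + 16 + 14 = 124.
Total exposure: 6 + 1 + 4 + 7 + 2 + 4 + 5 = 29 hours.
After the first batch: Gamma(10 + 124, 13 + 29) = Gamma(134, 42).
Total count: 7 + 7 + 10 + 11 + 15 + 12 + 13 + 4 + 12 + 11 = 102.
Total exposure: 10 hours.
After the second batch: Gamma(134 + 102, 42 + 10) = Gamma(236, 52).
Posterior variance = α'/β'² = 236/2704 = 59/676.

59/676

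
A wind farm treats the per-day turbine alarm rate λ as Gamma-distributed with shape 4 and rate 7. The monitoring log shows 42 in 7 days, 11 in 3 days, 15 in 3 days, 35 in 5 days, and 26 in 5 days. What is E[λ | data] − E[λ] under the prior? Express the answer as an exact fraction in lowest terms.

Total count: 42 + 11 + 15 + 35 + 26 = 129.
Total exposure: 7 + 3 + 3 + 5 + 5 = 23 days.
By Gamma–Poisson conjugacy, the posterior is Gamma(α + Σx, β + Σt) = Gamma(4 + 129, 7 + 23) = Gamma(133, 30).
Posterior mean = 133/30 = 133/30; prior mean = 4/7 = 4/7. Difference = 133/30 − 4/7 = 811/210.

811/210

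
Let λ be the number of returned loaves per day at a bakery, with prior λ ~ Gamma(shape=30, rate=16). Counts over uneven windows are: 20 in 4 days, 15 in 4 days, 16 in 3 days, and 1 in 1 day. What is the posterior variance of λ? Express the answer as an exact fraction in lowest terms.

Total count: 20 + 15 + 16 + 1 = 52.
Total exposure: 4 + 4 + 3 + 1 = 12 days.
The Gamma prior is conjugate for the Poisson rate, so λ | data ~ Gamma(30+52, 16+12) = Gamma(82, 28).
Posterior variance = α'/β'² = 82/784 = 41/392.

41/392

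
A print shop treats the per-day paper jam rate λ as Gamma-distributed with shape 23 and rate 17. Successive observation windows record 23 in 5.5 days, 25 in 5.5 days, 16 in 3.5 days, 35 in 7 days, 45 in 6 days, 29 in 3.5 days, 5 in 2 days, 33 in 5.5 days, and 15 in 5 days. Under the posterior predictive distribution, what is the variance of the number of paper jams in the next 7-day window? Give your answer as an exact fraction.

Total count: 23 + 25 + 16 + 35 + 45 + 29 + 5 + 33 + 15 = 226.
Total exposure: 5.5 + 5.5 + 3.5 + 7 + 6 + 3.5 + 2 + 5.5 + 5 = 43.5 days.
Gamma(α, β) with Poisson data over total exposure Σt gives posterior Gamma(α+Σx, β+Σt) = Gamma(249, 121/2).
The posterior predictive for a window of length T is Negative Binomial with variance T·α'·(β'+T)/β'² = 7·249·(135/2)/(14641/4) = 470610/14641.

470610/14641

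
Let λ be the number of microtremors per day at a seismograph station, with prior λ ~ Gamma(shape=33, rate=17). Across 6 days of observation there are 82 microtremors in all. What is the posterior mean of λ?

5

Total count 82 over total exposure 6 days.
By Gamma–Poisson conjugacy, the posterior is Gamma(α + Σx, β + Σt) = Gamma(33 + 82, 17 + 6) = Gamma(115, 23).
Posterior mean = α'/β' = 115/23 = 5.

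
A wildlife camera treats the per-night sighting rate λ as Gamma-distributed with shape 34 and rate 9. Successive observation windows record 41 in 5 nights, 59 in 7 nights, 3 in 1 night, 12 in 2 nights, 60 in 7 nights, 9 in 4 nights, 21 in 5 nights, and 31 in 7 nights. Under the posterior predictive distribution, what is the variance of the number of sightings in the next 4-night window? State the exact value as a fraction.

55080/2209

Total count: 41 + 59 + 3 + 12 + 60 + 9 + 21 + 31 = 236.
Total exposure: 5 + 7 + 1 + 2 + 7 + 4 + 5 + 7 = 38 nights.
Posterior: α' = 34 + 236 = 270, β' = 9 + 38 = 47.
The posterior predictive for a window of length T is Negative Binomial with variance T·α'·(β'+T)/β'² = 4·270·51/2209 = 55080/2209.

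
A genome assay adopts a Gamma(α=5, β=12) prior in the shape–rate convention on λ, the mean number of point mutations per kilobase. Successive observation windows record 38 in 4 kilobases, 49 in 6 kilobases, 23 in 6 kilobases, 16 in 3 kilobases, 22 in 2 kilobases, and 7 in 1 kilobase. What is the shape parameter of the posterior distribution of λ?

Total count: 38 + 49 + 23 + 16 + 22 + 7 = 155.
Total exposure: 4 + 6 + 6 + 3 + 2 + 1 = 22 kilobases.
Conjugate update: add total count to the shape and total exposure to the rate, giving Gamma(160, 34).

160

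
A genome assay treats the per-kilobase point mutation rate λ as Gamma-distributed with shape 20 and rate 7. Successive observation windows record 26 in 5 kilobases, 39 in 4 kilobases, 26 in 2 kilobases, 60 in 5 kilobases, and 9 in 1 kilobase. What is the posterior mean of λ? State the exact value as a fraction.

15/2

Total count: 26 + 39 + 26 + 60 + 9 = 160.
Total exposure: 5 + 4 + 2 + 5 + 1 = 17 kilobases.
Gamma(α, β) with Poisson data over total exposure Σt gives posterior Gamma(α+Σx, β+Σt) = Gamma(180, 24).
Posterior mean = α'/β' = 180/24 = 15/2.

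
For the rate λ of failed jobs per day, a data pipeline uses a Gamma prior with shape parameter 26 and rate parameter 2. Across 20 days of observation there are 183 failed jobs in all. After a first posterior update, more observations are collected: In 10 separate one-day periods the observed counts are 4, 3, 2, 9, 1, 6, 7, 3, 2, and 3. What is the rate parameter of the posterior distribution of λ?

32

Total count 183 over total exposure 20 days.
After the first batch: Gamma(26 + 183, 2 + 20) = Gamma(209, 22).
Total count: 4 + 3 + 2 + 9 + 1 + 6 + 7 + 3 + 2 + 3 = 40.
Total exposure: 10 days.
After the second batch: Gamma(209 + 40, 22 + 10) = Gamma(249, 32).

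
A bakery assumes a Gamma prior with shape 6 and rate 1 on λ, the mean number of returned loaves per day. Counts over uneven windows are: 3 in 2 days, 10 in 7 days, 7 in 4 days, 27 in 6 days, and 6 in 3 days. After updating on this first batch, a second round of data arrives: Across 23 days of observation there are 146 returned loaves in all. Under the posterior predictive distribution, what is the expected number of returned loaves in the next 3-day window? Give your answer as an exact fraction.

Total count: 3 + 10 + 7 + 27 + 6 = 53.
Total exposure: 2 + 7 + 4 + 6 + 3 = 22 days.
After the first batch: Gamma(6 + 53, 1 + 22) = Gamma(59, 23).
Total count 146 over total exposure 23 days.
After the second batch: Gamma(59 + 146, 23 + 23) = Gamma(205, 46).
Predictive mean over a 3-day window = T·E[λ|data] = 3·205/46 = 615/46.

615/46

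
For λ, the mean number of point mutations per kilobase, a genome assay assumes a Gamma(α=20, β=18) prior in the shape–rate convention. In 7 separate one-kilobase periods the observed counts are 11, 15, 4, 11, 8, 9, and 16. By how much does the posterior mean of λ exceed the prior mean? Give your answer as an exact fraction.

Total count: 11 + 15 + 4 + 11 + 8 + 9 + 16 = 74.
Total exposure: 7 kilobases.
By Gamma–Poisson conjugacy, the posterior is Gamma(α + Σx, β + Σt) = Gamma(20 + 74, 18 + 7) = Gamma(94, 25).
Posterior mean = 94/25 = 94/25; prior mean = 20/18 = 10/9. Difference = 94/25 − 10/9 = 596/225.

596/225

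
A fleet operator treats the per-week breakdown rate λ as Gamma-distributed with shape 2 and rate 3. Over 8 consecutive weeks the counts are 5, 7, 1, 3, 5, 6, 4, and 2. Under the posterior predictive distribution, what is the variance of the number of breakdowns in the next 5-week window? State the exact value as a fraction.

Total count: 5 + 7 + 1 + 3 + 5 + 6 + 4 + 2 = 33.
Total exposure: 8 weeks.
By Gamma–Poisson conjugacy, the posterior is Gamma(α + Σx, β + Σt) = Gamma(2 + 33, 3 + 8) = Gamma(35, 11).
The posterior predictive for a window of length T is Negative Binomial with variance T·α'·(β'+T)/β'² = 5·35·16/121 = 2800/121.

2800/121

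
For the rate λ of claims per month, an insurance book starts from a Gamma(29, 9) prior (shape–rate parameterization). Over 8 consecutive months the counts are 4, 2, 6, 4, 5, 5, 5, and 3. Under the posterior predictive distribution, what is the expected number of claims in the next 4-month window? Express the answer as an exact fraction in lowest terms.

Total count: 4 + 2 + 6 + 4 + 5 + 5 + 5 + 3 = 34.
Total exposure: 8 months.
By Gamma–Poisson conjugacy, the posterior is Gamma(α + Σx, β + Σt) = Gamma(29 + 34, 9 + 8) = Gamma(63, 17).
Predictive mean over a 4-month window = T·E[λ|data] = 4·63/17 = 252/17.

252/17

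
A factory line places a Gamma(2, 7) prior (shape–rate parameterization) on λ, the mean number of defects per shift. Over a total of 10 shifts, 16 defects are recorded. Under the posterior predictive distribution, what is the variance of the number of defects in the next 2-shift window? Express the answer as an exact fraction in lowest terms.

Total count 16 over total exposure 10 shifts.
Posterior: α' = 2 + 16 = 18, β' = 7 + 10 = 17.
The posterior predictive for a window of length T is Negative Binomial with variance T·α'·(β'+T)/β'² = 2·18·19/289 = 684/289.

684/289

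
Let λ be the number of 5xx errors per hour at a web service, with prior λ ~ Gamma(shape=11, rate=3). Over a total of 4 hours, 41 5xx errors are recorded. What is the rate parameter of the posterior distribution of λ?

Total count 41 over total exposure 4 hours.
Posterior: α' = 11 + 41 = 52, β' = 3 + 4 = 7.

7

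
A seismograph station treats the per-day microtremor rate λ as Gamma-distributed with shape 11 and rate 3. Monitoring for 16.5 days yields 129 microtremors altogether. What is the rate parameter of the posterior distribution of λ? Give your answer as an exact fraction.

39/2

Total count 129 over total exposure 16.5 days.
By Gamma–Poisson conjugacy, the posterior is Gamma(α + Σx, β + Σt) = Gamma(11 + 129, 3 + 16.5) = Gamma(140, 39/2).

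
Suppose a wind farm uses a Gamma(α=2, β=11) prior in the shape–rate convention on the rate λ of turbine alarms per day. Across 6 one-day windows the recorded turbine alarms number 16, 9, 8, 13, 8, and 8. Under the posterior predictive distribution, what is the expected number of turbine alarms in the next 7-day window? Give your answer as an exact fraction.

Total count: 16 + 9 + 8 + 13 + 8 + 8 = 62.
Total exposure: 6 days.
By Gamma–Poisson conjugacy, the posterior is Gamma(α + Σx, β + Σt) = Gamma(2 + 62, 11 + 6) = Gamma(64, 17).
Predictive mean over a 7-day window = T·E[λ|data] = 7·64/17 = 448/17.

448/17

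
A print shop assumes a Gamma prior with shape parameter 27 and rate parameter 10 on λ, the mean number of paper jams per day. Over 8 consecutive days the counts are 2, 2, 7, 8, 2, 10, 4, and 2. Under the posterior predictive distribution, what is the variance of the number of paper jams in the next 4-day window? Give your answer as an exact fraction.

1408/81

Total count: 2 + 2 + 7 + 8 + 2 + 10 + 4 + 2 = 37.
Total exposure: 8 days.
Gamma(α, β) with Poisson data over total exposure Σt gives posterior Gamma(α+Σx, β+Σt) = Gamma(64, 18).
The posterior predictive for a window of length T is Negative Binomial with variance T·α'·(β'+T)/β'² = 4·64·22/324 = 1408/81.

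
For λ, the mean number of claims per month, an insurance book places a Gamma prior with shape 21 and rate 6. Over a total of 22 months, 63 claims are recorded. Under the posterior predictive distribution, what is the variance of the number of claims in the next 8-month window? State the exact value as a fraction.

Total count 63 over total exposure 22 months.
Posterior: α' = 21 + 63 = 84, β' = 6 + 22 = 28.
The posterior predictive for a window of length T is Negative Binomial with variance T·α'·(β'+T)/β'² = 8·84·36/784 = 216/7.

216/7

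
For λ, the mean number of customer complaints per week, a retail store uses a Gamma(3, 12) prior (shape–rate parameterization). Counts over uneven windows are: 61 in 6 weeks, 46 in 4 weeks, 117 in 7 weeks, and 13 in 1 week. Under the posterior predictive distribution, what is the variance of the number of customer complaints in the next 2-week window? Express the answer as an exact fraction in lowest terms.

Total count: 61 + 46 + 117 + 13 = 237.
Total exposure: 6 + 4 + 7 + 1 = 18 weeks.
Gamma(α, β) with Poisson data over total exposure Σt gives posterior Gamma(α+Σx, β+Σt) = Gamma(240, 30).
The posterior predictive for a window of length T is Negative Binomial with variance T·α'·(β'+T)/β'² = 2·240·32/900 = 256/15.

256/15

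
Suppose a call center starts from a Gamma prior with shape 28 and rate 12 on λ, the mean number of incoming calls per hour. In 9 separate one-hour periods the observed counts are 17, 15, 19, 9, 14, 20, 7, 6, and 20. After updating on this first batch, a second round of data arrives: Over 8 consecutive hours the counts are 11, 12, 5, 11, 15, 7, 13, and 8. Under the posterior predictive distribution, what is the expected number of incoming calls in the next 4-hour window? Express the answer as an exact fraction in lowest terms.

948/29

Total count: 17 + 15 + 19 + 9 + 14 + 20 + 7 + 6 + 20 = 127.
Total exposure: 9 hours.
After the first batch: Gamma(28 + 127, 12 + 9) = Gamma(155, 21).
Total count: 11 + 12 + 5 + 11 + 15 + 7 + 13 + 8 = 82.
Total exposure: 8 hours.
After the second batch: Gamma(155 + 82, 21 + 8) = Gamma(237, 29).
Predictive mean over a 4-hour window = T·E[λ|data] = 4·237/29 = 948/29.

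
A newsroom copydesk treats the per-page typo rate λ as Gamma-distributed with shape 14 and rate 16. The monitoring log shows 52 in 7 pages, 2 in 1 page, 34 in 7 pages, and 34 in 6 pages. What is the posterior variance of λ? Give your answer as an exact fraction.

Total count: 52 + 2 + 34 + 34 = 122.
Total exposure: 7 + 1 + 7 + 6 = 21 pages.
Posterior: α' = 14 + 122 = 136, β' = 16 + 21 = 37.
Posterior variance = α'/β'² = 136/1369.

136/1369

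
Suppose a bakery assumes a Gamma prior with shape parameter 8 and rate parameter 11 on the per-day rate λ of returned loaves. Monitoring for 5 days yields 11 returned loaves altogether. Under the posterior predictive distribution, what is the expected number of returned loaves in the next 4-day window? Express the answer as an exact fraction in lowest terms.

Total count 11 over total exposure 5 days.
By Gamma–Poisson conjugacy, the posterior is Gamma(α + Σx, β + Σt) = Gamma(8 + 11, 11 + 5) = Gamma(19, 16).
Predictive mean over a 4-day window = T·E[λ|data] = 4·19/16 = 19/4.

19/4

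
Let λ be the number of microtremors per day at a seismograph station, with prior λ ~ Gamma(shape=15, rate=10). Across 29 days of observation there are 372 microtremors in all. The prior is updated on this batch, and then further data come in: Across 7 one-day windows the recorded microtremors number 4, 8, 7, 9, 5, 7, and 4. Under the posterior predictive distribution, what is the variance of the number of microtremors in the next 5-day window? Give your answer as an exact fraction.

Total count 372 over total exposure 29 days.
After the first batch: Gamma(15 + 372, 10 + 29) = Gamma(387, 39).
Total count: 4 + 8 + 7 + 9 + 5 + 7 + 4 = 44.
Total exposure: 7 days.
After the second batch: Gamma(387 + 44, 39 + 7) = Gamma(431, 46).
The posterior predictive for a window of length T is Negative Binomial with variance T·α'·(β'+T)/β'² = 5·431·51/2116 = 109905/2116.

109905/2116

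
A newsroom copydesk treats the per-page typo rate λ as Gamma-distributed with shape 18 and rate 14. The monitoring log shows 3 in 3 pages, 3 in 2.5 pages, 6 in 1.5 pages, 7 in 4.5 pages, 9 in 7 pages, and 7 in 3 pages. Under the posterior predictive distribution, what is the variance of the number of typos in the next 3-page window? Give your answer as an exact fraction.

24486/5041

Total count: 3 + 3 + 6 + 7 + 9 + 7 = 35.
Total exposure: 3 + 2.5 + 1.5 + 4.5 + 7 + 3 = 21.5 pages.
Posterior: α' = 18 + 35 = 53, β' = 14 + 21.5 = 71/2.
The posterior predictive for a window of length T is Negative Binomial with variance T·α'·(β'+T)/β'² = 3·53·(77/2)/(5041/4) = 24486/5041.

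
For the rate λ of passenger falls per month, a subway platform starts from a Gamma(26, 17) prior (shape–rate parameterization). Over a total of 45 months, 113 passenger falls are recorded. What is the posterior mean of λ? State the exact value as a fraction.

139/62

Total count 113 over total exposure 45 months.
Posterior: α' = 26 + 113 = 139, β' = 17 + 45 = 62.
Posterior mean = α'/β' = 139/62.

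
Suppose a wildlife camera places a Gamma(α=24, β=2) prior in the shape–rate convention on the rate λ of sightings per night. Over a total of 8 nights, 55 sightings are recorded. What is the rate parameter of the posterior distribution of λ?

Total count 55 over total exposure 8 nights.
Conjugate update: add total count to the shape and total exposure to the rate, giving Gamma(79, 10).

10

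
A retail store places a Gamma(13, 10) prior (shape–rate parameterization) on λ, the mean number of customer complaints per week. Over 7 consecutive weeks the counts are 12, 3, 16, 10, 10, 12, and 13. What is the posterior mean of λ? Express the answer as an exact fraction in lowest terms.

89/17

Total count: 12 + 3 + 16 + 10 + 10 + 12 + 13 = 76.
Total exposure: 7 weeks.
By Gamma–Poisson conjugacy, the posterior is Gamma(α + Σx, β + Σt) = Gamma(13 + 76, 10 + 7) = Gamma(89, 17).
Posterior mean = α'/β' = 89/17.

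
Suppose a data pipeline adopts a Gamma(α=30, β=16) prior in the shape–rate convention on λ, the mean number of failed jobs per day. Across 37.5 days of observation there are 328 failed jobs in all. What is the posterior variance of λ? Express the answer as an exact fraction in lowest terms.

Total count 328 over total exposure 37.5 days.
Conjugate update: add total count to the shape and total exposure to the rate, giving Gamma(358, 107/2).
Posterior variance = α'/β'² = 358/(11449/4) = 1432/11449.

1432/11449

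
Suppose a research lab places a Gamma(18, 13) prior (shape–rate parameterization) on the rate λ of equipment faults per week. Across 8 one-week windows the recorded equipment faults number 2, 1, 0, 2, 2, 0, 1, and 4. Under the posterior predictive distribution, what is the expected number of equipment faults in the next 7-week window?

10

Total count: 2 + 1 + 0 + 2 + 2 + 0 + 1 + 4 = 12.
Total exposure: 8 weeks.
The Gamma prior is conjugate for the Poisson rate, so λ | data ~ Gamma(18+12, 13+8) = Gamma(30, 21).
Predictive mean over a 7-week window = T·E[λ|data] = 7·30/21 = 10.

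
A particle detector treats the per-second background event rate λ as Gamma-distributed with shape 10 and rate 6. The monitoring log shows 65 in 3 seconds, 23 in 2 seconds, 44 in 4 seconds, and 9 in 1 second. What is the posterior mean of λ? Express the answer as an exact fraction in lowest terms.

Total count: 65 + 23 + 44 + 9 = 141.
Total exposure: 3 + 2 + 4 + 1 = 10 seconds.
Gamma(α, β) with Poisson data over total exposure Σt gives posterior Gamma(α+Σx, β+Σt) = Gamma(151, 16).
Posterior mean = α'/β' = 151/16.

151/16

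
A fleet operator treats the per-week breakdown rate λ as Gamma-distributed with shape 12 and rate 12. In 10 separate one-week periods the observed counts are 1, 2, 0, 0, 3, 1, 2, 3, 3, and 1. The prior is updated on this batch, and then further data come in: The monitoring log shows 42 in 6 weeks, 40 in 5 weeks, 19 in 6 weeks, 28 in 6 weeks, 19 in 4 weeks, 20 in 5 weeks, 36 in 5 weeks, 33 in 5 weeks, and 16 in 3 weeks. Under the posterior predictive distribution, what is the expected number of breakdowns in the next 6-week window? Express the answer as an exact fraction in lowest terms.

1686/67

Total count: 1 + 2 + 0 + 0 + 3 + 1 + 2 + 3 + 3 + 1 = 16.
Total exposure: 10 weeks.
After the first batch: Gamma(12 + 16, 12 + 10) = Gamma(28, 22).
Total count: 42 + 40 + 19 + 28 + 19 + 20 + 36 + 33 + 16 = 253.
Total exposure: 6 + 5 + 6 + 6 + 4 + 5 + 5 + 5 + 3 = 45 weeks.
After the second batch: Gamma(28 + 253, 22 + 45) = Gamma(281, 67).
Predictive mean over a 6-week window = T·E[λ|data] = 6·281/67 = 1686/67.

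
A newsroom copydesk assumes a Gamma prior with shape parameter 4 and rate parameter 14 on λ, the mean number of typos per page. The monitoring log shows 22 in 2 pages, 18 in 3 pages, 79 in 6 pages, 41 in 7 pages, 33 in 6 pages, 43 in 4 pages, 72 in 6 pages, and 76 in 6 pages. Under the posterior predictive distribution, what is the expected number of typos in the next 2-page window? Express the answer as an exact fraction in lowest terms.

388/27

Total count: 22 + 18 + 79 + 41 + 33 + 43 + 72 + 76 = 384.
Total exposure: 2 + 3 + 6 + 7 + 6 + 4 + 6 + 6 = 40 pages.
Conjugate update: add total count to the shape and total exposure to the rate, giving Gamma(388, 54).
Predictive mean over a 2-page window = T·E[λ|data] = 2·388/54 = 388/27.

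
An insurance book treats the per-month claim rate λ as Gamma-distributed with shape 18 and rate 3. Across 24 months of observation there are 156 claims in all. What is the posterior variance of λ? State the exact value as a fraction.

Total count 156 over total exposure 24 months.
Gamma(α, β) with Poisson data over total exposure Σt gives posterior Gamma(α+Σx, β+Σt) = Gamma(174, 27).
Posterior variance = α'/β'² = 174/729 = 58/243.

58/243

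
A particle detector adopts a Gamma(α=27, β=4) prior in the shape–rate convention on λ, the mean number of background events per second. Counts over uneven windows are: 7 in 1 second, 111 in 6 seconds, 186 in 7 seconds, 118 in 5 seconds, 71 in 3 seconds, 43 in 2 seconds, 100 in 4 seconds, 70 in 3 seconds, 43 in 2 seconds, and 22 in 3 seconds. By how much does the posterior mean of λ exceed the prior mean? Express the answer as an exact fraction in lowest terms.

Total count: 7 + 111 + 186 + 118 + 71 + 43 + 100 + 70 + 43 + 22 = 771.
Total exposure: 1 + 6 + 7 + 5 + 3 + 2 + 4 + 3 + 2 + 3 = 36 seconds.
The Gamma prior is conjugate for the Poisson rate, so λ | data ~ Gamma(27+771, 4+36) = Gamma(798, 40).
Posterior mean = 798/40 = 399/20; prior mean = 27/4 = 27/4. Difference = 399/20 − 27/4 = 66/5.

66/5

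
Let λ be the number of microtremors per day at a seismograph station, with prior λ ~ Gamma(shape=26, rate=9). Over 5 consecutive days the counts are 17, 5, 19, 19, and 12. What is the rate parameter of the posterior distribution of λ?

Total count: 17 + 5 + 19 + 19 + 12 = 72.
Total exposure: 5 days.
By Gamma–Poisson conjugacy, the posterior is Gamma(α + Σx, β + Σt) = Gamma(26 + 72, 9 + 5) = Gamma(98, 14).

14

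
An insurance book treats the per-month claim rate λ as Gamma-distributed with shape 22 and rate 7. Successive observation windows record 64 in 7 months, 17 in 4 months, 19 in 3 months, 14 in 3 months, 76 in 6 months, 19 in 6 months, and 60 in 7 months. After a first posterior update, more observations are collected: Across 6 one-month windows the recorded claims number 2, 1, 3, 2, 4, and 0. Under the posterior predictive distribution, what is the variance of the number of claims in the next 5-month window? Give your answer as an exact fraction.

Total count: 64 + 17 + 19 + 14 + 76 + 19 + 60 = 269.
Total exposure: 7 + 4 + 3 + 3 + 6 + 6 + 7 = 36 months.
After the first batch: Gamma(22 + 269, 7 + 36) = Gamma(291, 43).
Total count: 2 + 1 + 3 + 2 + 4 + 0 = 12.
Total exposure: 6 months.
After the second batch: Gamma(291 + 12, 43 + 6) = Gamma(303, 49).
The posterior predictive for a window of length T is Negative Binomial with variance T·α'·(β'+T)/β'² = 5·303·54/2401 = 81810/2401.

81810/2401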